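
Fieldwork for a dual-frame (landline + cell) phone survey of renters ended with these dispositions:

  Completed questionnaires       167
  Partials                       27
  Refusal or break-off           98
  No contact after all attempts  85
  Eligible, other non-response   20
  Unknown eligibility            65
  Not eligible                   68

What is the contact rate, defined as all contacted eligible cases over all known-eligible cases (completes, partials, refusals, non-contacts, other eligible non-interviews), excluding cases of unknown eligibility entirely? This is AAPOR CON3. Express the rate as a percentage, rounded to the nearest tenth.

78.6%

Top = 167 + 27 + 98 + 20 = 312
Denominator = 167 + 27 + 98 + 85 + 20 = 397
CON3 = 312 / 397 = 0.7859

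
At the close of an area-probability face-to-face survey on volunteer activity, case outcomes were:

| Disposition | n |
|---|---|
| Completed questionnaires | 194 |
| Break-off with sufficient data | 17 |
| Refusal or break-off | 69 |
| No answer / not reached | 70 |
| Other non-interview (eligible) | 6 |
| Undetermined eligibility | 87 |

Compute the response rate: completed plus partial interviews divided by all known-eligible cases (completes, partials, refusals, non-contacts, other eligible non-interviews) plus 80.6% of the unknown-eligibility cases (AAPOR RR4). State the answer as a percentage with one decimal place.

49.5%

Num = 194 + 17 = 211
Known eligible = 194 + 17 + 69 + 70 + 6 = 356
Eligible share of unknowns = 0.8060 × 87 = 70.12
Denominator = 356 + 70.12 = 426.12
RR4 = 211 / 426.12 = 0.4952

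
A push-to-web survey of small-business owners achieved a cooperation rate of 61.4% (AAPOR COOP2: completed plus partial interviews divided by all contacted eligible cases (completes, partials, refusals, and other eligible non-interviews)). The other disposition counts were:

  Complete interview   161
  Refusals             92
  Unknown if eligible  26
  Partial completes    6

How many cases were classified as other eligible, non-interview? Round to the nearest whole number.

Num: 161 + 6 = 167
COOP2 = 167 / D = 0.614
D = 167 / 0.614 = 272.0
Remaining denominator categories sum to 259
other eligible, non-interview = 272.0 − 259 ≈ 13

13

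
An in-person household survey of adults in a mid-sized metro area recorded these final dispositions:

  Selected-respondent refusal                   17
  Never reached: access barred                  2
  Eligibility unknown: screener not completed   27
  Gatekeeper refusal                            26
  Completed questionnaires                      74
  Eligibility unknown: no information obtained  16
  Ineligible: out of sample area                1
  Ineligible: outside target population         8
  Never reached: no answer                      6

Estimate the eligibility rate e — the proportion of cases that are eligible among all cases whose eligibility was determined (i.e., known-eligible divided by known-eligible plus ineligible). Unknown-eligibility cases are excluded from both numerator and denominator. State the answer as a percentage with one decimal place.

Declined to participate = 26 + 17 = 43
No answer / not reached = 6 + 2 = 8
Unknown if eligible = 27 + 16 = 43
Not eligible = 8 + 1 = 9
Determined eligible = 74 + 43 + 8 = 125
e = 125 / (125 + 9) = 125 / 134 = 0.9328

93.3%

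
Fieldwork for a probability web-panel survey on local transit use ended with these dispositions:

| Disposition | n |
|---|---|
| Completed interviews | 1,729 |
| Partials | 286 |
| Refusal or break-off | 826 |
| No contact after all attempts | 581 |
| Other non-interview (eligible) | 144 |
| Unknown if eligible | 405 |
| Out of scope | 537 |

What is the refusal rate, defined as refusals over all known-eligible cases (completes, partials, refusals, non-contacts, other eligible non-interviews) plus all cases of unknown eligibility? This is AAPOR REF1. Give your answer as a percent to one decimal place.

Numerator = 826
Denominator = 1729 + 286 + 826 + 581 + 144 + 405 = 3971
REF1 = 826 / 3971 = 0.2080

20.8%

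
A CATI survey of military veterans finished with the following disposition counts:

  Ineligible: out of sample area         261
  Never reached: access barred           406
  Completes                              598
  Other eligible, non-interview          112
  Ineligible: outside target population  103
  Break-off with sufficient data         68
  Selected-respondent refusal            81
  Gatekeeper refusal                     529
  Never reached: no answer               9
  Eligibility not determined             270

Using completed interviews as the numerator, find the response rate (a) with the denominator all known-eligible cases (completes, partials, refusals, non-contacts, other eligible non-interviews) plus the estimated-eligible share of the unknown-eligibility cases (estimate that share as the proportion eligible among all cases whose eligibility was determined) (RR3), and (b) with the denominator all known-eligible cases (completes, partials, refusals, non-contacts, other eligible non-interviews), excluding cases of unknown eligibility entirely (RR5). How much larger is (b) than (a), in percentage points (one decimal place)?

3.7

Declined to participate = 529 + 81 = 610
No contact after all attempts = 9 + 406 = 415
Not eligible = 103 + 261 = 364
Numerator = 598
Known eligible = 598 + 68 + 610 + 415 + 112 = 1803
e = 1803 / (1803 + 364) = 1803 / 2167 = 0.8320
Eligible share of unknowns = 0.8320 × 270 = 224.64
Denominator = 1803 + 224.64 = 2027.64
RR3 = 598 / 2027.64 = 0.2949
Denominator = 598 + 68 + 610 + 415 + 112 = 1803
RR5 = 598 / 1803 = 0.3317
Difference = 33.17 − 29.49 = 3.68 percentage points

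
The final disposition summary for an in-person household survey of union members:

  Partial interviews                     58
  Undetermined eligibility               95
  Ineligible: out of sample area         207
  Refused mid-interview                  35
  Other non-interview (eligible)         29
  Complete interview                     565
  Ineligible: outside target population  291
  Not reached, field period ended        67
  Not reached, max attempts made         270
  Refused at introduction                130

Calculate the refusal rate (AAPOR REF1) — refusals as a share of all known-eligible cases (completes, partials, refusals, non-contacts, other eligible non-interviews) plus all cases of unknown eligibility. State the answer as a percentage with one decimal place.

Refusal or break-off = 130 + 35 = 165
No answer / not reached = 67 + 270 = 337
Out of scope = 291 + 207 = 498
Top: 165
Denom: 565 + 58 + 165 + 337 + 29 + 95 = 1249
REF1 = 165 / 1249 = 0.1321

13.2%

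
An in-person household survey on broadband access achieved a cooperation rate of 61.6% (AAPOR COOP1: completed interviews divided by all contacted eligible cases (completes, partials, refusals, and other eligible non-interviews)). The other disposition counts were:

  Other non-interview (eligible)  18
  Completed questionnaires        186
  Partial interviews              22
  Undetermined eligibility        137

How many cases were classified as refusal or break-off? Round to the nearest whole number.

76

COOP1 = 186 / D = 0.616
D = 186 / 0.616 = 301.9
Rest of base = 226
refusal or break-off = 301.9 − 226 ≈ 76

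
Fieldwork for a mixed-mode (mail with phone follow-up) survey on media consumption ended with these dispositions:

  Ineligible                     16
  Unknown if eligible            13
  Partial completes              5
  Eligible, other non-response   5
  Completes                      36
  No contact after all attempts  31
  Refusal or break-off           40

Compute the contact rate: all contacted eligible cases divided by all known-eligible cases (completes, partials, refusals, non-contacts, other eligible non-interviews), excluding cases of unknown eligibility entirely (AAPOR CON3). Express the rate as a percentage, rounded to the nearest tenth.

Top → 36 + 5 + 40 + 5 = 86
Denominator → 36 + 5 + 40 + 31 + 5 = 117
CON3 = 86 / 117 = 0.7350

73.5%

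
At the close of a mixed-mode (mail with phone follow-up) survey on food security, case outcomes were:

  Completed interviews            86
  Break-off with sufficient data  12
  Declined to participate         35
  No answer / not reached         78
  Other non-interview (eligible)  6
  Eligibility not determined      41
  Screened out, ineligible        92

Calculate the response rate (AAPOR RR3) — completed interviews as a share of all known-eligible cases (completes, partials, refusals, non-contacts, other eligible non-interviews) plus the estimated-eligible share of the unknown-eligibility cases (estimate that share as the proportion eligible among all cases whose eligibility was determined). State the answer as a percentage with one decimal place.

35.0%

Top: 86
Determined eligible: 86 + 12 + 35 + 78 + 6 = 217
e = 217 / (217 + 92) = 217 / 309 = 0.7023
Eligible share of unknowns: 0.7023 × 41 = 28.79
Denom: 217 + 28.79 = 245.79
RR3 = 86 / 245.79 = 0.3499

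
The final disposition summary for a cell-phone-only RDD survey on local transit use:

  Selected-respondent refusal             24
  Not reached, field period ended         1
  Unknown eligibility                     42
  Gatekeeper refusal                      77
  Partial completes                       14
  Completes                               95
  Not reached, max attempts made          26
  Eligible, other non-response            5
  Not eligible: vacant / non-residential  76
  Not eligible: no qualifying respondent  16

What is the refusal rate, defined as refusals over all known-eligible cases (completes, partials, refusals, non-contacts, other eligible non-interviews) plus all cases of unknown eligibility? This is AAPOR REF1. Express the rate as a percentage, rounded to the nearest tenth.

35.6%

Declined to participate = 77 + 24 = 101
Never reached = 1 + 26 = 27
Screened out, ineligible = 16 + 76 = 92
Numerator: 101
Denominator: 95 + 14 + 101 + 27 + 5 + 42 = 284
REF1 = 101 / 284 = 0.3556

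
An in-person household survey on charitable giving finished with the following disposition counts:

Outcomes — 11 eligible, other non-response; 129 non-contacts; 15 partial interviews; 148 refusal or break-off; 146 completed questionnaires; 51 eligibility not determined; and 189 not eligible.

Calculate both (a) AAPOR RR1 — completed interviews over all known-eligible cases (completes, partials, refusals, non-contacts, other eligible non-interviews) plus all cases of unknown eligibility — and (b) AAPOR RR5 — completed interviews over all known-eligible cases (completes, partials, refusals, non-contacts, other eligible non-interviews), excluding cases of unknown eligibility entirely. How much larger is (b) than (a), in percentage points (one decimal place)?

3.3

Top → 146
Denominator → 146 + 15 + 148 + 129 + 11 + 51 = 500
RR1 = 146 / 500 = 0.2920
Denominator → 146 + 15 + 148 + 129 + 11 = 449
RR5 = 146 / 449 = 0.3252
Difference = 32.52 − 29.20 = 3.32 percentage points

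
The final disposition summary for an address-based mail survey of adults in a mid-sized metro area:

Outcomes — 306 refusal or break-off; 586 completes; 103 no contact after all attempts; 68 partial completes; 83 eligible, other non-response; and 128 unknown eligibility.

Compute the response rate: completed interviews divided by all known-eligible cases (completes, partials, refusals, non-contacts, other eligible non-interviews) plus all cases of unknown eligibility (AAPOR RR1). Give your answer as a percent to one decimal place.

Numerator → 586
Base → 586 + 68 + 306 + 103 + 83 + 128 = 1274
RR1 = 586 / 1274 = 0.4600

46.0%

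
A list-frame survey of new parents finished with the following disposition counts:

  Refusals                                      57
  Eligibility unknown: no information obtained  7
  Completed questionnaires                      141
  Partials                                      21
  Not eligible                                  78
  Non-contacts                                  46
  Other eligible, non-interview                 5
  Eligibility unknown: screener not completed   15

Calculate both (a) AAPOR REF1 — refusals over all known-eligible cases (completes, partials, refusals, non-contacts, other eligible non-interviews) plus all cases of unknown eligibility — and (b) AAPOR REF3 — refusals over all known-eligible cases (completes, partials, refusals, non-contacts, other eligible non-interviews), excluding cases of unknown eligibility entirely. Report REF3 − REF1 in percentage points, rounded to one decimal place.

Unknown eligibility = 15 + 7 = 22
Numerator: 57
Denom: 141 + 21 + 57 + 46 + 5 + 22 = 292
REF1 = 57 / 292 = 0.1952
Denom: 141 + 21 + 57 + 46 + 5 = 270
REF3 = 57 / 270 = 0.2111
Difference = 21.11 − 19.52 = 1.59 percentage points

1.6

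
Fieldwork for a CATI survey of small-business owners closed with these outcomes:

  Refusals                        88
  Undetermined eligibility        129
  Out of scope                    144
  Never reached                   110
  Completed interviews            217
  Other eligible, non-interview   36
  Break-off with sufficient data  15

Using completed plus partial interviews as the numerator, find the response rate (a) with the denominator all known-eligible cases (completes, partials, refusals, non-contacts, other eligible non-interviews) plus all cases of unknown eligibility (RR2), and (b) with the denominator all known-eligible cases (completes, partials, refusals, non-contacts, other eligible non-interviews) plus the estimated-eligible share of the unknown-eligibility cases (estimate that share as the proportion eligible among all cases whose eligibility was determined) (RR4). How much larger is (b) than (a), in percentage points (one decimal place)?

Top → 217 + 15 = 232
Denominator → 217 + 15 + 88 + 110 + 36 + 129 = 595
RR2 = 232 / 595 = 0.3899
Determined eligible → 217 + 15 + 88 + 110 + 36 = 466
e = 466 / (466 + 144) = 466 / 610 = 0.7639
Estimated eligible among unknowns → 0.7639 × 129 = 98.54
Denominator → 466 + 98.54 = 564.54
RR4 = 232 / 564.54 = 0.4110
Difference = 41.10 − 38.99 = 2.11 percentage points

2.1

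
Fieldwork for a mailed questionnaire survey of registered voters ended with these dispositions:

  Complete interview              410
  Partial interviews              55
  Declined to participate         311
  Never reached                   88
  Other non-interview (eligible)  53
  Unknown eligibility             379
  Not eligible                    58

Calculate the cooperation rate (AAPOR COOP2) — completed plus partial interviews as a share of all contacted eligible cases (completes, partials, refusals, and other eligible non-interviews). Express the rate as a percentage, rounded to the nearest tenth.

Top → 410 + 55 = 465
Denom → 410 + 55 + 311 + 53 = 829
COOP2 = 465 / 829 = 0.5609

56.1%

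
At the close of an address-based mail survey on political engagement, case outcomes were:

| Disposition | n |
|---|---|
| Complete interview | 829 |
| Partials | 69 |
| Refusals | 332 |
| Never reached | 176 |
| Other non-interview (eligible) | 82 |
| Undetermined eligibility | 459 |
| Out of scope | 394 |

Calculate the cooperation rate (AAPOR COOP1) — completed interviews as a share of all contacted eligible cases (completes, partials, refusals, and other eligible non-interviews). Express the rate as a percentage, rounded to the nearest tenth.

63.2%

Num: 829
Denom: 829 + 69 + 332 + 82 = 1312
COOP1 = 829 / 1312 = 0.6319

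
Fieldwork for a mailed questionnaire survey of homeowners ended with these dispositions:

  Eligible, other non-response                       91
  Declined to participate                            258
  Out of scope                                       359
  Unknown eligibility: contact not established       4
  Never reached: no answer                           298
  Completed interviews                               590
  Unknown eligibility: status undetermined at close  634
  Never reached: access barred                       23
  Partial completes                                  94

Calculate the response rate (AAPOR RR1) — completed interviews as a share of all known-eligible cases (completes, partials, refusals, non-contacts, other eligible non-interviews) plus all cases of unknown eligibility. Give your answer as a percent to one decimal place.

Non-contacts = 298 + 23 = 321
Unknown eligibility = 4 + 634 = 638
Num → 590
Denominator → 590 + 94 + 258 + 321 + 91 + 638 = 1992
RR1 = 590 / 1992 = 0.2962

29.6%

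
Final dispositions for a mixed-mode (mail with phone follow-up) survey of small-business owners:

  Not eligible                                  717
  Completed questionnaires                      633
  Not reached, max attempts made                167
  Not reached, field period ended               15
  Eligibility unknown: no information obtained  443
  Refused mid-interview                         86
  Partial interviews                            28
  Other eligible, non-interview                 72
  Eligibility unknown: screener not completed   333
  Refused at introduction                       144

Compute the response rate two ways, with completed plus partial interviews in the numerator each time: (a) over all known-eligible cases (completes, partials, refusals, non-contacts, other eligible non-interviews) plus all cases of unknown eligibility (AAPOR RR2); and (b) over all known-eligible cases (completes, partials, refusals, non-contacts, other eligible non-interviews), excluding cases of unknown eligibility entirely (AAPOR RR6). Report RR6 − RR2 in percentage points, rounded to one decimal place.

Refused = 144 + 86 = 230
No answer / not reached = 15 + 167 = 182
Eligibility not determined = 333 + 443 = 776
Numerator → 633 + 28 = 661
Base → 633 + 28 + 230 + 182 + 72 + 776 = 1921
RR2 = 661 / 1921 = 0.3441
Base → 633 + 28 + 230 + 182 + 72 = 1145
RR6 = 661 / 1145 = 0.5773
Difference = 57.73 − 34.41 = 23.32 percentage points

23.3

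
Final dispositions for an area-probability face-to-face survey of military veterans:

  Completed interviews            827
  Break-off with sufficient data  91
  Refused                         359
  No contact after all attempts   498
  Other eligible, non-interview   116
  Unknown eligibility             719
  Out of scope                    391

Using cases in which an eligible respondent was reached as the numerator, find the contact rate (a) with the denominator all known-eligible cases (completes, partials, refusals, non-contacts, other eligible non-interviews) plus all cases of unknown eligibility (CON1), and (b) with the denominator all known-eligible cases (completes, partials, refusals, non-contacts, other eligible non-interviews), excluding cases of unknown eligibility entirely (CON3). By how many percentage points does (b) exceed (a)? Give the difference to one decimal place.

Num → 827 + 91 + 359 + 116 = 1393
Denominator → 827 + 91 + 359 + 498 + 116 + 719 = 2610
CON1 = 1393 / 2610 = 0.5337
Denominator → 827 + 91 + 359 + 498 + 116 = 1891
CON3 = 1393 / 1891 = 0.7366
Difference = 73.66 − 53.37 = 20.29 percentage points

20.3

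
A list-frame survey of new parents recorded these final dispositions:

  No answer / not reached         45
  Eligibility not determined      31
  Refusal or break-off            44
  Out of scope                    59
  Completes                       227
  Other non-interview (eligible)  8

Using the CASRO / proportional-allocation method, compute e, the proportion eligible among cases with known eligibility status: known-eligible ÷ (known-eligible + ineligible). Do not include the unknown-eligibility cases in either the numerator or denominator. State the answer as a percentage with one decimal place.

84.6%

Known eligible: 227 + 44 + 45 + 8 = 324
e = 324 / (324 + 59) = 324 / 383 = 0.8460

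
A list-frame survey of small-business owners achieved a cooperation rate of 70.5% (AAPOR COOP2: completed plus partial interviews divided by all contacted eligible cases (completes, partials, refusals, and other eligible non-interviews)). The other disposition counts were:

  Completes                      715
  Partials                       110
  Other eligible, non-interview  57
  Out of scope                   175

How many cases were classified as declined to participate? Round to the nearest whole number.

288

Num → 715 + 110 = 825
COOP2 = 825 / D = 0.705
D = 825 / 0.705 = 1170.2
Remaining denominator categories sum to 882
declined to participate = 1170.2 − 882 ≈ 288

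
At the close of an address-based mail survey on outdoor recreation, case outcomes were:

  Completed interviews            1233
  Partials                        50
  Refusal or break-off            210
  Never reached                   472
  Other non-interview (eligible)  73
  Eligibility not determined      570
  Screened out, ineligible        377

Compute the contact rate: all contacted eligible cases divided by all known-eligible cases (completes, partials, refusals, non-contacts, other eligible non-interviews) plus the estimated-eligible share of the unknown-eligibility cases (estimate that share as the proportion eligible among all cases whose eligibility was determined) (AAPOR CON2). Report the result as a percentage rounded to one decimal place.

Num: 1233 + 50 + 210 + 73 = 1566
Eligible (known): 1233 + 50 + 210 + 472 + 73 = 2038
e = 2038 / (2038 + 377) = 2038 / 2415 = 0.8439
Estimated eligible among unknowns: 0.8439 × 570 = 481.02
Denom: 2038 + 481.02 = 2519.02
CON2 = 1566 / 2519.02 = 0.6217

62.2%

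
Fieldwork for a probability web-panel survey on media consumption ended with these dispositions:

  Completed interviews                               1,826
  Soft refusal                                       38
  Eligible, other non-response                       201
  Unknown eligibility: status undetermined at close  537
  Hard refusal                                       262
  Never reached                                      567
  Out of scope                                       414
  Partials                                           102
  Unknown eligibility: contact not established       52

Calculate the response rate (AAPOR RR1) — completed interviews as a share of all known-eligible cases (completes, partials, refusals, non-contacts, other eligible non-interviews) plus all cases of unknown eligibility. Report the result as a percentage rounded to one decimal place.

Declined to participate = 262 + 38 = 300
Undetermined eligibility = 52 + 537 = 589
Top → 1826
Denom → 1826 + 102 + 300 + 567 + 201 + 589 = 3585
RR1 = 1826 / 3585 = 0.5093

50.9%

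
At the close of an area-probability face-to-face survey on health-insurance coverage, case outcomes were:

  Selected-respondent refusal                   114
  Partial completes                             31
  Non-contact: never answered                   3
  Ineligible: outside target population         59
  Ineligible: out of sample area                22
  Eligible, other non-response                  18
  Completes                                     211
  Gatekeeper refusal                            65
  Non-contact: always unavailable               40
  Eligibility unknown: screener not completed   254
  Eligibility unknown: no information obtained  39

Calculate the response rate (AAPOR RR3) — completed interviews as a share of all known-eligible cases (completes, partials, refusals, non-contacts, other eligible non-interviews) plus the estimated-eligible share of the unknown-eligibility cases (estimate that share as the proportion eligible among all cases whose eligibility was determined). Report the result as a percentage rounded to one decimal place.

Refusal or break-off = 65 + 114 = 179
Non-contacts = 3 + 40 = 43
Undetermined eligibility = 254 + 39 = 293
Screened out, ineligible = 59 + 22 = 81
Numerator = 211
Known eligible = 211 + 31 + 179 + 43 + 18 = 482
e = 482 / (482 + 81) = 482 / 563 = 0.8561
e × U = 0.8561 × 293 = 250.84
Base = 482 + 250.84 = 732.84
RR3 = 211 / 732.84 = 0.2879

28.8%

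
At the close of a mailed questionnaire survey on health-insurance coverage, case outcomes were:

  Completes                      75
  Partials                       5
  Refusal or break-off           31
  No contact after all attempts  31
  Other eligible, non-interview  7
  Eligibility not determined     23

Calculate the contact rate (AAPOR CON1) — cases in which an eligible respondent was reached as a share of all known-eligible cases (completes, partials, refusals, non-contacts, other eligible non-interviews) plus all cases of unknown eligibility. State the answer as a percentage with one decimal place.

68.6%

Top: 75 + 5 + 31 + 7 = 118
Denominator: 75 + 5 + 31 + 31 + 7 + 23 = 172
CON1 = 118 / 172 = 0.6860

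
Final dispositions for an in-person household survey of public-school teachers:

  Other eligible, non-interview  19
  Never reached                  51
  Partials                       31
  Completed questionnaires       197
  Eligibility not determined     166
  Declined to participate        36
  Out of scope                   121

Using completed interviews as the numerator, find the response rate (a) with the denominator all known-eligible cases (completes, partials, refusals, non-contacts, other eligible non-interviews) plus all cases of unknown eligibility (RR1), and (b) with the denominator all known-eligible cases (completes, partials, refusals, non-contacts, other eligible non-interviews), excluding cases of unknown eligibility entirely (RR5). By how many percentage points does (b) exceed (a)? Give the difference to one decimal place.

19.6

Num → 197
Denominator → 197 + 31 + 36 + 51 + 19 + 166 = 500
RR1 = 197 / 500 = 0.3940
Denominator → 197 + 31 + 36 + 51 + 19 = 334
RR5 = 197 / 334 = 0.5898
Difference = 58.98 − 39.40 = 19.58 percentage points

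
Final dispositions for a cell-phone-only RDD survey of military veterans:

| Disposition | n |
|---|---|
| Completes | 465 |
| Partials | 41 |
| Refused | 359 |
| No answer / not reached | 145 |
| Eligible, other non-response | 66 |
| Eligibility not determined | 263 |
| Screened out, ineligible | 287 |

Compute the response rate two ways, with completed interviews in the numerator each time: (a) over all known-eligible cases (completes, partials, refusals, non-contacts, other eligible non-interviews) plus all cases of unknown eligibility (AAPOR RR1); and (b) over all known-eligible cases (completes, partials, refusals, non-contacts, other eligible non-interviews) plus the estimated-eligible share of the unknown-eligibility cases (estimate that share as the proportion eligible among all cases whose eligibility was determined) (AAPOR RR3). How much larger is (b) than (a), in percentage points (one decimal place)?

1.5

Top → 465
Denom → 465 + 41 + 359 + 145 + 66 + 263 = 1339
RR1 = 465 / 1339 = 0.3473
Determined eligible → 465 + 41 + 359 + 145 + 66 = 1076
e = 1076 / (1076 + 287) = 1076 / 1363 = 0.7894
Eligible share of unknowns → 0.7894 × 263 = 207.61
Denom → 1076 + 207.61 = 1283.61
RR3 = 465 / 1283.61 = 0.3623
Difference = 36.23 − 34.73 = 1.50 percentage points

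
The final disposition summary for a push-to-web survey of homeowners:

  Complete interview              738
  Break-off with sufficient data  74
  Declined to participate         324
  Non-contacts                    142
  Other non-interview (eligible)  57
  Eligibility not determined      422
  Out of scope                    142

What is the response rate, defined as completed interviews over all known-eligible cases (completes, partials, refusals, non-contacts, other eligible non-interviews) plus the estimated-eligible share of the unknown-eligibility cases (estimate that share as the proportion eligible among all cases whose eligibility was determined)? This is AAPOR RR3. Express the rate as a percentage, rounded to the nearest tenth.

Numerator → 738
Known eligible → 738 + 74 + 324 + 142 + 57 = 1335
e = 1335 / (1335 + 142) = 1335 / 1477 = 0.9039
Estimated eligible among unknowns → 0.9039 × 422 = 381.45
Denominator → 1335 + 381.45 = 1716.45
RR3 = 738 / 1716.45 = 0.4300

43.0%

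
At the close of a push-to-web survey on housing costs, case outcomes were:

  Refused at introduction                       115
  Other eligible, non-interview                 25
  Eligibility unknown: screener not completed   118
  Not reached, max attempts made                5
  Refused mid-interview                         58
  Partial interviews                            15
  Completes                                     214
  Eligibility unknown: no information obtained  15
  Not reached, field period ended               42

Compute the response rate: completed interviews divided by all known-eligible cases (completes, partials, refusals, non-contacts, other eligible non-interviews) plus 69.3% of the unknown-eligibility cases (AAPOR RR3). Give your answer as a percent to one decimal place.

Declined to participate = 115 + 58 = 173
Non-contacts = 42 + 5 = 47
Unknown eligibility = 118 + 15 = 133
Top: 214
Known eligible: 214 + 15 + 173 + 47 + 25 = 474
e × U: 0.6930 × 133 = 92.17
Base: 474 + 92.17 = 566.17
RR3 = 214 / 566.17 = 0.3780

37.8%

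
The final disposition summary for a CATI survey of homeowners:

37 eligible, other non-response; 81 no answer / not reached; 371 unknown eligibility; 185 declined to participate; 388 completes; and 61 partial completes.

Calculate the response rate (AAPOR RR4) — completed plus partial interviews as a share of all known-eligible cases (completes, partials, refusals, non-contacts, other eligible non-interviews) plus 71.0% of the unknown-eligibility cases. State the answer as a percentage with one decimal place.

Num → 388 + 61 = 449
Determined eligible → 388 + 61 + 185 + 81 + 37 = 752
e × U → 0.7100 × 371 = 263.41
Base → 752 + 263.41 = 1015.41
RR4 = 449 / 1015.41 = 0.4422

44.2%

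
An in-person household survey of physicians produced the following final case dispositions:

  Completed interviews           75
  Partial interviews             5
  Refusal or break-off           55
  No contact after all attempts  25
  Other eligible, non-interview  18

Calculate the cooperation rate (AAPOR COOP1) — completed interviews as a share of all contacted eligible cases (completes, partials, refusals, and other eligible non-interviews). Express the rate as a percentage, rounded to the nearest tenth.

49.0%

Top: 75
Base: 75 + 5 + 55 + 18 = 153
COOP1 = 75 / 153 = 0.4902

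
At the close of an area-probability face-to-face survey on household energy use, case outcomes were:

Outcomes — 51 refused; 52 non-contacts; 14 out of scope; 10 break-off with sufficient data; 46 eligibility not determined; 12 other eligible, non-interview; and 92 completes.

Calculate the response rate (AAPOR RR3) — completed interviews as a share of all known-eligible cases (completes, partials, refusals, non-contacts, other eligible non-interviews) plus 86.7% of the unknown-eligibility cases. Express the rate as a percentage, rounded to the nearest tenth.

Numerator = 92
Known eligible = 92 + 10 + 51 + 52 + 12 = 217
Eligible share of unknowns = 0.8670 × 46 = 39.88
Denominator = 217 + 39.88 = 256.88
RR3 = 92 / 256.88 = 0.3581

35.8%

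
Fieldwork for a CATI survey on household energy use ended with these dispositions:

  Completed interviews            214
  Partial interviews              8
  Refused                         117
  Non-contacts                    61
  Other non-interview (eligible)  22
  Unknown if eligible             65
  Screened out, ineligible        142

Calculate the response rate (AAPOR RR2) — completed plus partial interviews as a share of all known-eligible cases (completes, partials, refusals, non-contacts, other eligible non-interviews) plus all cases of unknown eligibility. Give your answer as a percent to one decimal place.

45.6%

Top = 214 + 8 = 222
Base = 214 + 8 + 117 + 61 + 22 + 65 = 487
RR2 = 222 / 487 = 0.4559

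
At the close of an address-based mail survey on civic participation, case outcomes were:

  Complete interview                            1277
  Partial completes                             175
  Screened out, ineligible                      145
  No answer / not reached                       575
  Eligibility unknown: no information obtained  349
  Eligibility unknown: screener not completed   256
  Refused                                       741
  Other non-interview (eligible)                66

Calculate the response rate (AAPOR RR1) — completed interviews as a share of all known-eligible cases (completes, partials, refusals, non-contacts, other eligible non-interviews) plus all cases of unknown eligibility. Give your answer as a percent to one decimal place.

37.1%

Eligibility not determined = 256 + 349 = 605
Top = 1277
Denom = 1277 + 175 + 741 + 575 + 66 + 605 = 3439
RR1 = 1277 / 3439 = 0.3713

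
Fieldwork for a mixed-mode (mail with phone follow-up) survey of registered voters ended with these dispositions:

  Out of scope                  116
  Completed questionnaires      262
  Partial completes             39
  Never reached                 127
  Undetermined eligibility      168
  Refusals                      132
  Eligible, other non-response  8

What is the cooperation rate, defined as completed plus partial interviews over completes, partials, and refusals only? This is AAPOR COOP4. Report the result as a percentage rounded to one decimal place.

69.5%

Num → 262 + 39 = 301
Base → 262 + 39 + 132 = 433
COOP4 = 301 / 433 = 0.6952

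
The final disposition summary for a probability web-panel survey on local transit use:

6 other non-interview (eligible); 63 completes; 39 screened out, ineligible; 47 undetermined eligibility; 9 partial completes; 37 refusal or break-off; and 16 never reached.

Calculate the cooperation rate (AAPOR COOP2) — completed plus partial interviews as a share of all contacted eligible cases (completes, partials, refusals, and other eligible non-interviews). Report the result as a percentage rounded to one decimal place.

62.6%

Num: 63 + 9 = 72
Denom: 63 + 9 + 37 + 6 = 115
COOP2 = 72 / 115 = 0.6261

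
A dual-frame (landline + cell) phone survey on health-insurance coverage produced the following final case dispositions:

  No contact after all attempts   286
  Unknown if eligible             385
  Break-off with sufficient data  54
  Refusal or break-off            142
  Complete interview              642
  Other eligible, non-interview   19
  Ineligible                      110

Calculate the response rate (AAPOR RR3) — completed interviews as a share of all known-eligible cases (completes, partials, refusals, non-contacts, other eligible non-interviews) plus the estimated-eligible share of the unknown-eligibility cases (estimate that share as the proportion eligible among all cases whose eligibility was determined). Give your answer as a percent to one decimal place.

43.0%

Numerator → 642
Eligible (known) → 642 + 54 + 142 + 286 + 19 = 1143
e = 1143 / (1143 + 110) = 1143 / 1253 = 0.9122
e × U → 0.9122 × 385 = 351.20
Denominator → 1143 + 351.20 = 1494.20
RR3 = 642 / 1494.20 = 0.4297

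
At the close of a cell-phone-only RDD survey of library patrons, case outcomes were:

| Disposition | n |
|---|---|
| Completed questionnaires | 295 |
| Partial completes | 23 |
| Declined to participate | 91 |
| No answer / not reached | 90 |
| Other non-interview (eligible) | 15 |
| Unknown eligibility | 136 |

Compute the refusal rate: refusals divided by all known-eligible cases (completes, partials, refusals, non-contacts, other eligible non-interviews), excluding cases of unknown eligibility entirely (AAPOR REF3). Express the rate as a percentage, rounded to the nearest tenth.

Num = 91
Denom = 295 + 23 + 91 + 90 + 15 = 514
REF3 = 91 / 514 = 0.1770

17.7%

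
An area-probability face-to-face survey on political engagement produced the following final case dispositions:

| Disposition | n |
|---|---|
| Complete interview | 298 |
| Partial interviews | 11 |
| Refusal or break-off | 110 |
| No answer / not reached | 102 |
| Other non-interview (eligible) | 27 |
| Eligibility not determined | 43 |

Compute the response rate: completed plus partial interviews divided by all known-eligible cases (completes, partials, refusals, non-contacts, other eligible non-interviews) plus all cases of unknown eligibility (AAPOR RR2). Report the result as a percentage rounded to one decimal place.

Top = 298 + 11 = 309
Denom = 298 + 11 + 110 + 102 + 27 + 43 = 591
RR2 = 309 / 591 = 0.5228

52.3%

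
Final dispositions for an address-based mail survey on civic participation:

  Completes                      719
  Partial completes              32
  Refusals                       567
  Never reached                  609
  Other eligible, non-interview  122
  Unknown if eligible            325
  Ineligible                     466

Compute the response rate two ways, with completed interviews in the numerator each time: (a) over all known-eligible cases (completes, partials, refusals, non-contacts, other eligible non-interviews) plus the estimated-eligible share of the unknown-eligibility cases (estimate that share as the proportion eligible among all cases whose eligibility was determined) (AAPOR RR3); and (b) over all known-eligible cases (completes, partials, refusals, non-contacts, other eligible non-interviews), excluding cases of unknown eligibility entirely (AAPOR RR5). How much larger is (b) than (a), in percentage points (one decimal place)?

Top → 719
Eligible (known) → 719 + 32 + 567 + 609 + 122 = 2049
e = 2049 / (2049 + 466) = 2049 / 2515 = 0.8147
Estimated eligible among unknowns → 0.8147 × 325 = 264.78
Denom → 2049 + 264.78 = 2313.78
RR3 = 719 / 2313.78 = 0.3107
Denom → 719 + 32 + 567 + 609 + 122 = 2049
RR5 = 719 / 2049 = 0.3509
Difference = 35.09 − 31.07 = 4.02 percentage points

4.0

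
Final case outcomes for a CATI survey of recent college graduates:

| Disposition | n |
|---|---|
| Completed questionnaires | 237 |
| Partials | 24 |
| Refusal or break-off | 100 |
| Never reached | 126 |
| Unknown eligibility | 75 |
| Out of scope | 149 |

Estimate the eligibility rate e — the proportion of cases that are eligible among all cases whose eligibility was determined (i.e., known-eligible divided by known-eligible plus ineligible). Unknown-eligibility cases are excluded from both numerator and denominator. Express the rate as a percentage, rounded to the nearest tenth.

Known eligible → 237 + 24 + 100 + 126 = 487
e = 487 / (487 + 149) = 487 / 636 = 0.7657

76.6%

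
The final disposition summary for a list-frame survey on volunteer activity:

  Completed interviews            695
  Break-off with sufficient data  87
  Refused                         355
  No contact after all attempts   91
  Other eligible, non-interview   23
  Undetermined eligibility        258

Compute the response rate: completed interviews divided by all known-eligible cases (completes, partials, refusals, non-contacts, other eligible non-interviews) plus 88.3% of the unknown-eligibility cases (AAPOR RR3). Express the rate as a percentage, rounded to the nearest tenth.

Top: 695
Eligible (known): 695 + 87 + 355 + 91 + 23 = 1251
Estimated eligible among unknowns: 0.8830 × 258 = 227.81
Base: 1251 + 227.81 = 1478.81
RR3 = 695 / 1478.81 = 0.4700

47.0%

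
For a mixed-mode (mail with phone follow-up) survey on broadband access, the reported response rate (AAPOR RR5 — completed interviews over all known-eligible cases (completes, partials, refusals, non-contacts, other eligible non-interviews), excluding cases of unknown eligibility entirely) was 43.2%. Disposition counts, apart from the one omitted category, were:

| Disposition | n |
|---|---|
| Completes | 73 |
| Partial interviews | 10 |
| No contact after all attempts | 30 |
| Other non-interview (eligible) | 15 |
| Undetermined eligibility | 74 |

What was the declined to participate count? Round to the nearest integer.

RR5 = 73 / D = 0.432
D = 73 / 0.432 = 169.0
Other denominator terms total 128
declined to participate = 169.0 − 128 ≈ 41

41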